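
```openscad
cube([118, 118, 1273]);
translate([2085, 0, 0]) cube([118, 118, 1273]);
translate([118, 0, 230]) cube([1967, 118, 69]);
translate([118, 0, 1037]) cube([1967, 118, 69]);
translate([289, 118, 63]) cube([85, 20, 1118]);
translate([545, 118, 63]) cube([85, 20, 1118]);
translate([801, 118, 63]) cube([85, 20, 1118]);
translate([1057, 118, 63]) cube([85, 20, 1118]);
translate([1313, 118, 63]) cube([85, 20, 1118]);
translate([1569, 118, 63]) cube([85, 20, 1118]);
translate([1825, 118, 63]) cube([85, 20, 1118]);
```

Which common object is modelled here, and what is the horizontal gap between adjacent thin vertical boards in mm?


A fence section. The picket gap is 171 mm.

Two posts, two rails, 7 pickets — a fence section. Span 1967 mm holds 7 pickets of 85 mm with 8 equal gaps: ⌊(1967 − 7·85) / 8⌋ = 171 mm.


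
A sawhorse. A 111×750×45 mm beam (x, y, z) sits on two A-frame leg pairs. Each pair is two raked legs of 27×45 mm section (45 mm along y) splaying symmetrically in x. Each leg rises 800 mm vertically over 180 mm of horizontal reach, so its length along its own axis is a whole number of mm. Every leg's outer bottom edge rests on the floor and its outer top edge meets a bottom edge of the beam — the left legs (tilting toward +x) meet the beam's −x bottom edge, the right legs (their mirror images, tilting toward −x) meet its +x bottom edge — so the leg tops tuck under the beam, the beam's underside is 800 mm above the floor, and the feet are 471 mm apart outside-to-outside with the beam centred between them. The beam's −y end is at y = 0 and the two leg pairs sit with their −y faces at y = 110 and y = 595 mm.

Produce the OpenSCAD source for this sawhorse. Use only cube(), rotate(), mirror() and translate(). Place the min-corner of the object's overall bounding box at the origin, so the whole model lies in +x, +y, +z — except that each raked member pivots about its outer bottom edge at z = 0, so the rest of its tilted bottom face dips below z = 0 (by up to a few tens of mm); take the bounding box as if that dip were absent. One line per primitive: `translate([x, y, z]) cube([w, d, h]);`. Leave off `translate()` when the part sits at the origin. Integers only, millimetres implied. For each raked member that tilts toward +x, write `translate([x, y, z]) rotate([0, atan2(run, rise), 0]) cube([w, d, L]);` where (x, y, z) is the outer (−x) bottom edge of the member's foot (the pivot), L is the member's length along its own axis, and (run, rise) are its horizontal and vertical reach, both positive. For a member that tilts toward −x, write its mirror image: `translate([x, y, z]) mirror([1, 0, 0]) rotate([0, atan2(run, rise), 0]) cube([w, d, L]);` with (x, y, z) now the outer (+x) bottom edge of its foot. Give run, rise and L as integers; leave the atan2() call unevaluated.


translate([180, 0, 800]) cube([111, 750, 45]);
translate([0, 110, 0]) rotate([0, atan2(180, 800), 0]) cube([27, 45, 820]);
translate([471, 110, 0]) mirror([1, 0, 0]) rotate([0, atan2(180, 800), 0]) cube([27, 45, 820]);
translate([0, 595, 0]) rotate([0, atan2(180, 800), 0]) cube([27, 45, 820]);
translate([471, 595, 0]) mirror([1, 0, 0]) rotate([0, atan2(180, 800), 0]) cube([27, 45, 820]);


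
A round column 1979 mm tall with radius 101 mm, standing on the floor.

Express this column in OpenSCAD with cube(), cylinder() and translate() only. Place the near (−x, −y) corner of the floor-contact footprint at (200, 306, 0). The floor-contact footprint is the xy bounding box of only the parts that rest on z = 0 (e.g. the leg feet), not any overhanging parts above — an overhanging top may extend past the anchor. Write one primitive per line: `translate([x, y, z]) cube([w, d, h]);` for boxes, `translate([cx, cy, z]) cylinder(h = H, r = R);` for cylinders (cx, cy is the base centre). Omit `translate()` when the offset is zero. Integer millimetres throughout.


translate([301, 407, 0]) cylinder(h = 1979, r = 101);


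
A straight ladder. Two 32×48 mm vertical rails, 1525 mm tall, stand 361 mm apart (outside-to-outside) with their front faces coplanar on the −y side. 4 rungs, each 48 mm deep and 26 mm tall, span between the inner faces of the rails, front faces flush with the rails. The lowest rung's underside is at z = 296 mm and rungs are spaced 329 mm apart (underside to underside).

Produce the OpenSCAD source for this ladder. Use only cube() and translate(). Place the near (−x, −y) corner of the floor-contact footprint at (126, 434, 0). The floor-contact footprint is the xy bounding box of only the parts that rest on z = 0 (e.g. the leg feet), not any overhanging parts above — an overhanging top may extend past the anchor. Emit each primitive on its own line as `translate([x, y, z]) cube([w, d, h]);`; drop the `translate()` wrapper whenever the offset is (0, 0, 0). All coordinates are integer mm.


// rung span = 361 - 2*32 = 297
// rung[k] z = 296 + k*329
translate([126, 434, 0]) cube([32, 48, 1525]);
translate([455, 434, 0]) cube([32, 48, 1525]);
translate([158, 434, 296]) cube([297, 48, 26]);
translate([158, 434, 625]) cube([297, 48, 26]);
translate([158, 434, 954]) cube([297, 48, 26]);
translate([158, 434, 1283]) cube([297, 48, 26]);


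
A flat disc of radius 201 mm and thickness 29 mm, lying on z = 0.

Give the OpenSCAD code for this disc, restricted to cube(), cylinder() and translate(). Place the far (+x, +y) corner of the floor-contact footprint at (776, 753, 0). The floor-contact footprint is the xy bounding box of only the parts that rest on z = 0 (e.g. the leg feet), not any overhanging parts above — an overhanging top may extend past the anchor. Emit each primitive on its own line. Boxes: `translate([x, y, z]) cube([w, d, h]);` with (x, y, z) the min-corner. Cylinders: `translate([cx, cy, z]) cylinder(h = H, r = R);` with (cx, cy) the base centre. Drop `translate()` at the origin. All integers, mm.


translate([575, 552, 0]) cylinder(h = 29, r = 201);


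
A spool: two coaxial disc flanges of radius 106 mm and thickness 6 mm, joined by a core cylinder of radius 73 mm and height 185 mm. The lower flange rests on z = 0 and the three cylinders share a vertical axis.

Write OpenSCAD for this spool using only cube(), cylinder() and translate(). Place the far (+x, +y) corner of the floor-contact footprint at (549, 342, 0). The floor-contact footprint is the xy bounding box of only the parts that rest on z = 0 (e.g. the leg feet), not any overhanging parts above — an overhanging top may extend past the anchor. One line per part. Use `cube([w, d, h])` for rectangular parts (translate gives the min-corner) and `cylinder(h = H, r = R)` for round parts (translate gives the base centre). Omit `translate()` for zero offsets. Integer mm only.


translate([443, 236, 0]) cylinder(h = 6, r = 106);
translate([443, 236, 6]) cylinder(h = 185, r = 73);
translate([443, 236, 191]) cylinder(h = 6, r = 106);


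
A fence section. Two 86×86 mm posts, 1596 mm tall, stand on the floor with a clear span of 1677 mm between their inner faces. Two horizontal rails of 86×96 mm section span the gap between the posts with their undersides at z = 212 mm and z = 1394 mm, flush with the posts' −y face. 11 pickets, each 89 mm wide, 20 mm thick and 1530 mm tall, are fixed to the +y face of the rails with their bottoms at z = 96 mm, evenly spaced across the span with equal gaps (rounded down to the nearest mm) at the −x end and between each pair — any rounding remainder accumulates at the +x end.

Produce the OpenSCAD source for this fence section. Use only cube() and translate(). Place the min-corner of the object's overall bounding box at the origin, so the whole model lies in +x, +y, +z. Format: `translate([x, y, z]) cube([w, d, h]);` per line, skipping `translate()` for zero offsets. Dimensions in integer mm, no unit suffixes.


cube([86, 86, 1596]);
translate([1763, 0, 0]) cube([86, 86, 1596]);
translate([86, 0, 212]) cube([1677, 86, 96]);
translate([86, 0, 1394]) cube([1677, 86, 96]);
translate([144, 86, 96]) cube([89, 20, 1530]);
translate([291, 86, 96]) cube([89, 20, 1530]);
translate([438, 86, 96]) cube([89, 20, 1530]);
translate([585, 86, 96]) cube([89, 20, 1530]);
translate([732, 86, 96]) cube([89, 20, 1530]);
translate([879, 86, 96]) cube([89, 20, 1530]);
translate([1026, 86, 96]) cube([89, 20, 1530]);
translate([1173, 86, 96]) cube([89, 20, 1530]);
translate([1320, 86, 96]) cube([89, 20, 1530]);
translate([1467, 86, 96]) cube([89, 20, 1530]);
translate([1614, 86, 96]) cube([89, 20, 1530]);


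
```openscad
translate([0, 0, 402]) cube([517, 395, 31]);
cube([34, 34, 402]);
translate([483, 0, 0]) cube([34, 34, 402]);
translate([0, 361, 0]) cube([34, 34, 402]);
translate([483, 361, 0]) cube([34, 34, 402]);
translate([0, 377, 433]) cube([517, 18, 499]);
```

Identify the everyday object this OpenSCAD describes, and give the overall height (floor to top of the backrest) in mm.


A chair. The overall height is 932 mm.

A slab on four corner posts with a tall panel at the back — a chair. The seat slab sits at z = 402 with thickness 31, and the 499 mm backrest starts at the seat top, so the overall height is 402 + 31 + 499 = 932 mm.


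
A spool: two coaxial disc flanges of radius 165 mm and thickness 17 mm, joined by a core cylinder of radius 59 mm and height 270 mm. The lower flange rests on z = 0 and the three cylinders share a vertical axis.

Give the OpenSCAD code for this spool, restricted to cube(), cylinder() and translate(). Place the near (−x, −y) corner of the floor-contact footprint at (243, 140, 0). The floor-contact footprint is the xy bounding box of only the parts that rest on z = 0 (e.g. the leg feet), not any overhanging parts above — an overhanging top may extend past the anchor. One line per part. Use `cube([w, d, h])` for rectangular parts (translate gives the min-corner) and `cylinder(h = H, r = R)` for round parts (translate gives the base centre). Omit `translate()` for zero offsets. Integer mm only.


translate([408, 305, 0]) cylinder(h = 17, r = 165);
translate([408, 305, 17]) cylinder(h = 270, r = 59);
translate([408, 305, 287]) cylinder(h = 17, r = 165);


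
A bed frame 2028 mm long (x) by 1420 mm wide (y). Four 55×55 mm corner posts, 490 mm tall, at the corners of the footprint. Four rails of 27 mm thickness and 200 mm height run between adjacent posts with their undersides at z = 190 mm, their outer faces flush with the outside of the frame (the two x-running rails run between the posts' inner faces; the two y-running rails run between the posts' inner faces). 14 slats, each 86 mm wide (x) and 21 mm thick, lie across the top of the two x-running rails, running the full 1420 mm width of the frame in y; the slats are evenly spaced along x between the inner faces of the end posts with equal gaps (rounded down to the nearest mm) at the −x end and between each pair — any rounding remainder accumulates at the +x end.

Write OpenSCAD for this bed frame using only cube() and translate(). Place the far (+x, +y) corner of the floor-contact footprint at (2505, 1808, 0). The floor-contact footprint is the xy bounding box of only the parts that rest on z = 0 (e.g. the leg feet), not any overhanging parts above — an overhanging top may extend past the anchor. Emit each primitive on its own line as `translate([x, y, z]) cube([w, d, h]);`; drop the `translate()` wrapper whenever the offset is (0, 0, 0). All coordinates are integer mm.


translate([477, 388, 0]) cube([55, 55, 490]);
translate([477, 1753, 0]) cube([55, 55, 490]);
translate([2450, 388, 0]) cube([55, 55, 490]);
translate([2450, 1753, 0]) cube([55, 55, 490]);
translate([532, 388, 190]) cube([1918, 27, 200]);
translate([532, 1781, 190]) cube([1918, 27, 200]);
translate([477, 443, 190]) cube([27, 1310, 200]);
translate([2478, 443, 190]) cube([27, 1310, 200]);
translate([579, 388, 390]) cube([86, 1420, 21]);
translate([712, 388, 390]) cube([86, 1420, 21]);
translate([845, 388, 390]) cube([86, 1420, 21]);
translate([978, 388, 390]) cube([86, 1420, 21]);
translate([1111, 388, 390]) cube([86, 1420, 21]);
translate([1244, 388, 390]) cube([86, 1420, 21]);
translate([1377, 388, 390]) cube([86, 1420, 21]);
translate([1510, 388, 390]) cube([86, 1420, 21]);
translate([1643, 388, 390]) cube([86, 1420, 21]);
translate([1776, 388, 390]) cube([86, 1420, 21]);
translate([1909, 388, 390]) cube([86, 1420, 21]);
translate([2042, 388, 390]) cube([86, 1420, 21]);
translate([2175, 388, 390]) cube([86, 1420, 21]);
translate([2308, 388, 390]) cube([86, 1420, 21]);


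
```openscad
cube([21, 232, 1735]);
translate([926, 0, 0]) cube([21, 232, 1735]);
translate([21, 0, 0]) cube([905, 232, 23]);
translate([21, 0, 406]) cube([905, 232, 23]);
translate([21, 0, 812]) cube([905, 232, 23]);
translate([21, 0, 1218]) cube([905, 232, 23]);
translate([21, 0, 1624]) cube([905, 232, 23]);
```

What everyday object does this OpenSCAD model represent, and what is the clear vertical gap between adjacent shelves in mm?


A bookshelf. The clear shelf gap is 383 mm.

Two tall side panels with 5 horizontal boards between them — a bookshelf. The first two shelf undersides are at z = 0 and z = 406; with shelf thickness 23, the clear gap is 406 − 0 − 23 = 383 mm.


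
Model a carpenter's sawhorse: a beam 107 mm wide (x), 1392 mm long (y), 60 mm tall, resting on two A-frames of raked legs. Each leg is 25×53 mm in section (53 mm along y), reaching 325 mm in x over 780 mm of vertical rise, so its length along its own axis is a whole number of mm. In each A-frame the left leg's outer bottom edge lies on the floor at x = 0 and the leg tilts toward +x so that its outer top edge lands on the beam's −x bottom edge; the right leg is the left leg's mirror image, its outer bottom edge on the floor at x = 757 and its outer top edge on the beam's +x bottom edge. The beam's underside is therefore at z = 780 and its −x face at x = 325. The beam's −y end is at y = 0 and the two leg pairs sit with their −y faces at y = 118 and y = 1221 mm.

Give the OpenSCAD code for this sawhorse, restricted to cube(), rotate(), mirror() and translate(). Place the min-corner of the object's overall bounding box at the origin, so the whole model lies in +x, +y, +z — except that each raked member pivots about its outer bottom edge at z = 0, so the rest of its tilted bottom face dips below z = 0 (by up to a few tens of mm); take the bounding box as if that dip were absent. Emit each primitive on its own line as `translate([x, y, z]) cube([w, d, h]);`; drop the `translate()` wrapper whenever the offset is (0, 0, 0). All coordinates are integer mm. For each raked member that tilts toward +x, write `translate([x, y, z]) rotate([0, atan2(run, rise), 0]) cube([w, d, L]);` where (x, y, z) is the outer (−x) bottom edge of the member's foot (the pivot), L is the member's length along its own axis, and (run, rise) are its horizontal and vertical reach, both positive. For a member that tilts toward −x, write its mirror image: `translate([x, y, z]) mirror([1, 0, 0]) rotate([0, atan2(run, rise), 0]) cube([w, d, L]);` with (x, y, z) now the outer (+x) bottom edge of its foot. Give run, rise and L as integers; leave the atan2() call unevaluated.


translate([325, 0, 780]) cube([107, 1392, 60]);
translate([0, 118, 0]) rotate([0, atan2(325, 780), 0]) cube([25, 53, 845]);
translate([757, 118, 0]) mirror([1, 0, 0]) rotate([0, atan2(325, 780), 0]) cube([25, 53, 845]);
translate([0, 1221, 0]) rotate([0, atan2(325, 780), 0]) cube([25, 53, 845]);
translate([757, 1221, 0]) mirror([1, 0, 0]) rotate([0, atan2(325, 780), 0]) cube([25, 53, 845]);


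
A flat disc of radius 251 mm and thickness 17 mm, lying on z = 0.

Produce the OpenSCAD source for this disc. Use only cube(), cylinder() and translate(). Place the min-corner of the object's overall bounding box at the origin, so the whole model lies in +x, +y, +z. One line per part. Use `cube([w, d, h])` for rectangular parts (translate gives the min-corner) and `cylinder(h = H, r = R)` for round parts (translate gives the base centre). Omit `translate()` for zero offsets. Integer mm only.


translate([251, 251, 0]) cylinder(h = 17, r = 251);


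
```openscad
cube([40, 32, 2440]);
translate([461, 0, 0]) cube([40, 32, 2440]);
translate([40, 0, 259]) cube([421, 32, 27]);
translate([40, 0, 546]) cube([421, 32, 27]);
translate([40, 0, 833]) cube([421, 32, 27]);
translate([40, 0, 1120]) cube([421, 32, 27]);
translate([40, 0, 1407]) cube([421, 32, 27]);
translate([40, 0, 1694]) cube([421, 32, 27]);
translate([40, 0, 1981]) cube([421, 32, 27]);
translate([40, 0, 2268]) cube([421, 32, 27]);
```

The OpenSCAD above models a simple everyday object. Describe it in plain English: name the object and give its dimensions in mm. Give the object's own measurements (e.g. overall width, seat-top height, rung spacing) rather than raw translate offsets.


A straight ladder. Two 40×32 mm vertical rails, 2440 mm tall, stand 501 mm apart (outside-to-outside) with their front faces coplanar on the −y side. 8 rungs, each 32 mm deep and 27 mm tall, span between the inner faces of the rails, front faces flush with the rails. The lowest rung's underside is at z = 259 mm and rungs are spaced 287 mm apart (underside to underside).


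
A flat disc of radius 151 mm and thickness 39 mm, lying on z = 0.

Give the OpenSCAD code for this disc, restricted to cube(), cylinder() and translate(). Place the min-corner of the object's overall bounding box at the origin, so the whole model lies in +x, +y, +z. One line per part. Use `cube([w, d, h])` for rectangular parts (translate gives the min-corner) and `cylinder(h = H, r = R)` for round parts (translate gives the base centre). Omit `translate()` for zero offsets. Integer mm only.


translate([151, 151, 0]) cylinder(h = 39, r = 151);


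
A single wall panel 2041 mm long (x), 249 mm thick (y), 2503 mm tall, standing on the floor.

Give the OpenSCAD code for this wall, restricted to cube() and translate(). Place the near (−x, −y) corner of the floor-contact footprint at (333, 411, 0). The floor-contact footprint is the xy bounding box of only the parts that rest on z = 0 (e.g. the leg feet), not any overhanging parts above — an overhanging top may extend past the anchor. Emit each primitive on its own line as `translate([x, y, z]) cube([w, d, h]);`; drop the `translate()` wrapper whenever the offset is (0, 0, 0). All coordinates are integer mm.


translate([333, 411, 0]) cube([2041, 249, 2503]);


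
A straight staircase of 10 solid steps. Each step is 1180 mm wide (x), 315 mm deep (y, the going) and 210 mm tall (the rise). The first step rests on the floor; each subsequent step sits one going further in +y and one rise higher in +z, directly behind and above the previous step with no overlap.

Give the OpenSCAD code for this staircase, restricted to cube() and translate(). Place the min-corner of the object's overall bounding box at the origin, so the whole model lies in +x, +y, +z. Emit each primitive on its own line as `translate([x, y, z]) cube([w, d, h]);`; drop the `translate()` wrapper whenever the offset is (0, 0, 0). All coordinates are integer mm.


cube([1180, 315, 210]);
translate([0, 315, 210]) cube([1180, 315, 210]);
translate([0, 630, 420]) cube([1180, 315, 210]);
translate([0, 945, 630]) cube([1180, 315, 210]);
translate([0, 1260, 840]) cube([1180, 315, 210]);
translate([0, 1575, 1050]) cube([1180, 315, 210]);
translate([0, 1890, 1260]) cube([1180, 315, 210]);
translate([0, 2205, 1470]) cube([1180, 315, 210]);
translate([0, 2520, 1680]) cube([1180, 315, 210]);
translate([0, 2835, 1890]) cube([1180, 315, 210]);


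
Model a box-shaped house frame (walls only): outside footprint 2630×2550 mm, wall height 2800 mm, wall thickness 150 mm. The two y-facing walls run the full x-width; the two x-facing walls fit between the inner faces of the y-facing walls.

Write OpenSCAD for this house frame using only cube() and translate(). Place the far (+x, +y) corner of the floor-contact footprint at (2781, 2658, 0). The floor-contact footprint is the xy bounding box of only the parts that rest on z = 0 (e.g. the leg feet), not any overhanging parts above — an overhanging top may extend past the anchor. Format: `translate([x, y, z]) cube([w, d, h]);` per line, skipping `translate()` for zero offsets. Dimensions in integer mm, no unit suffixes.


translate([151, 108, 0]) cube([2630, 150, 2800]);
translate([151, 2508, 0]) cube([2630, 150, 2800]);
translate([151, 258, 0]) cube([150, 2250, 2800]);
translate([2631, 258, 0]) cube([150, 2250, 2800]);


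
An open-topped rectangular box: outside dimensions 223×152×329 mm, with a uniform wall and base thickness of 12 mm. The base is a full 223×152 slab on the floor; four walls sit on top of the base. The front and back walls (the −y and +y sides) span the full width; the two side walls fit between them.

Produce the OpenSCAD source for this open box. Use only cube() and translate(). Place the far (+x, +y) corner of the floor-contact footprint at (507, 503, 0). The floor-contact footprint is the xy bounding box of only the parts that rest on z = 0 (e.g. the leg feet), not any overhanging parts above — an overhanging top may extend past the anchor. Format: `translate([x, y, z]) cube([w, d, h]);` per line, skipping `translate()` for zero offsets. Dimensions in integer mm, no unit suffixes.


translate([284, 351, 0]) cube([223, 152, 12]);
translate([284, 351, 12]) cube([223, 12, 317]);
translate([284, 491, 12]) cube([223, 12, 317]);
translate([284, 363, 12]) cube([12, 128, 317]);
translate([495, 363, 12]) cube([12, 128, 317]);


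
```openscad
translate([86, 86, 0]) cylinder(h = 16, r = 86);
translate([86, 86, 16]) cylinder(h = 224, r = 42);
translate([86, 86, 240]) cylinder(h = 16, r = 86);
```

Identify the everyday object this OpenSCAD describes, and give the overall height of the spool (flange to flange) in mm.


A spool. The overall height is 256 mm.

Three coaxial cylinders, large–small–large — a spool. Two 16 mm flanges and a 224 mm core give 16 + 224 + 16 = 256 mm.


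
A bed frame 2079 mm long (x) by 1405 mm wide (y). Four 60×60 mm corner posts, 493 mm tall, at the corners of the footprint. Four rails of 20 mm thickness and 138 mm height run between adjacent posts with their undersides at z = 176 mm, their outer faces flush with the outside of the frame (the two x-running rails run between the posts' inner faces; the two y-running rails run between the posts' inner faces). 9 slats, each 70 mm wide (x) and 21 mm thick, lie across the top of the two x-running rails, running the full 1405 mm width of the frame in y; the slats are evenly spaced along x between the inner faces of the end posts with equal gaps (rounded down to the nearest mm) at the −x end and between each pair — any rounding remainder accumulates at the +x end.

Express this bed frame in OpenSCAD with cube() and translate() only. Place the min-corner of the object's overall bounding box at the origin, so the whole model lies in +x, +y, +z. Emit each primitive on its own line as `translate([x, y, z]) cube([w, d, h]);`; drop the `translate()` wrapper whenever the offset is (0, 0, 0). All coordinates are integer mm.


cube([60, 60, 493]);
translate([0, 1345, 0]) cube([60, 60, 493]);
translate([2019, 0, 0]) cube([60, 60, 493]);
translate([2019, 1345, 0]) cube([60, 60, 493]);
translate([60, 0, 176]) cube([1959, 20, 138]);
translate([60, 1385, 176]) cube([1959, 20, 138]);
translate([0, 60, 176]) cube([20, 1285, 138]);
translate([2059, 60, 176]) cube([20, 1285, 138]);
translate([192, 0, 314]) cube([70, 1405, 21]);
translate([394, 0, 314]) cube([70, 1405, 21]);
translate([596, 0, 314]) cube([70, 1405, 21]);
translate([798, 0, 314]) cube([70, 1405, 21]);
translate([1000, 0, 314]) cube([70, 1405, 21]);
translate([1202, 0, 314]) cube([70, 1405, 21]);
translate([1404, 0, 314]) cube([70, 1405, 21]);
translate([1606, 0, 314]) cube([70, 1405, 21]);
translate([1808, 0, 314]) cube([70, 1405, 21]);


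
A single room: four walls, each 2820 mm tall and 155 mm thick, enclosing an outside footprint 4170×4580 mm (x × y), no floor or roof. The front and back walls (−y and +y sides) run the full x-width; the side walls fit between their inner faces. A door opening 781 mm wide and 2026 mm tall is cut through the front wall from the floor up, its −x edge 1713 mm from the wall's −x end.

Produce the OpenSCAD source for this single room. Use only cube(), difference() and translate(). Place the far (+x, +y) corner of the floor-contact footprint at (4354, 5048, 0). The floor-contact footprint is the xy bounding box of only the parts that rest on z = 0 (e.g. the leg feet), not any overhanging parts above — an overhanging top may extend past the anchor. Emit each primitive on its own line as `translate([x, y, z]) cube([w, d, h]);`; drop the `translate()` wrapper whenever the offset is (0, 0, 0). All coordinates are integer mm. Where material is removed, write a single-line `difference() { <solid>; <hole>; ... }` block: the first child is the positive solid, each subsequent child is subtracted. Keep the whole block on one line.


difference() { translate([184, 468, 0]) cube([4170, 155, 2820]); translate([1897, 468, 0]) cube([781, 155, 2026]); }
translate([184, 4893, 0]) cube([4170, 155, 2820]);
translate([184, 623, 0]) cube([155, 4270, 2820]);
translate([4199, 623, 0]) cube([155, 4270, 2820]);


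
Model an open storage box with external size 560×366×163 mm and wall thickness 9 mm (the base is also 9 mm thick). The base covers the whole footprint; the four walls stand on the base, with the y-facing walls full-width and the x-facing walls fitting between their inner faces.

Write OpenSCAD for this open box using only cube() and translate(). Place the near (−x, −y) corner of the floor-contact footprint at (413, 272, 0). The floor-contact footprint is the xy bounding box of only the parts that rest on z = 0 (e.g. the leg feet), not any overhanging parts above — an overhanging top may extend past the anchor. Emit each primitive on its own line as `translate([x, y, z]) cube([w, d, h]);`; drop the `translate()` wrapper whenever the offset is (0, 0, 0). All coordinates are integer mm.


translate([413, 272, 0]) cube([560, 366, 9]);
translate([413, 272, 9]) cube([560, 9, 154]);
translate([413, 629, 9]) cube([560, 9, 154]);
translate([413, 281, 9]) cube([9, 348, 154]);
translate([964, 281, 9]) cube([9, 348, 154]);


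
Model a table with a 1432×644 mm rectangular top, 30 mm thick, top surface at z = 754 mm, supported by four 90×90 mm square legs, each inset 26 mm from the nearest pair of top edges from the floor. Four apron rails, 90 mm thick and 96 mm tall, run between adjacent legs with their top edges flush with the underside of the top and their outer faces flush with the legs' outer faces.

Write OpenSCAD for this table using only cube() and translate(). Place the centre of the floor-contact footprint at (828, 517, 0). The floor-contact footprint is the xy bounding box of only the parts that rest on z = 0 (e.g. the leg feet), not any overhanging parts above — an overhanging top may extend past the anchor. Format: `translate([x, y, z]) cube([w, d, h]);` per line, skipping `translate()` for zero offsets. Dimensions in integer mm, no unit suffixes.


// leg_h = 754 - 30 = 724
// apron z = 724 - 96 = 628
translate([112, 195, 724]) cube([1432, 644, 30]);
translate([138, 221, 0]) cube([90, 90, 724]);
translate([1428, 221, 0]) cube([90, 90, 724]);
translate([138, 723, 0]) cube([90, 90, 724]);
translate([1428, 723, 0]) cube([90, 90, 724]);
translate([228, 221, 628]) cube([1200, 90, 96]);
translate([228, 723, 628]) cube([1200, 90, 96]);
translate([138, 311, 628]) cube([90, 412, 96]);
translate([1428, 311, 628]) cube([90, 412, 96]);


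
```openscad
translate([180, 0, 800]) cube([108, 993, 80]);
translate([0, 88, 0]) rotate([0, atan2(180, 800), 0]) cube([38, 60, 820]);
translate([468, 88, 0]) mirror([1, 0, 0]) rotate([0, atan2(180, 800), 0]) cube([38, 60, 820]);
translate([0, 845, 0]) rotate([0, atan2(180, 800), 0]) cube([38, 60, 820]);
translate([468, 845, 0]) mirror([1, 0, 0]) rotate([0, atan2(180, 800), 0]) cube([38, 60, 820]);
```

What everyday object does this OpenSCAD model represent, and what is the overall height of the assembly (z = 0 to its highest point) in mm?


A sawhorse. The overall height is 880 mm.

A beam across two mirrored pairs of raked legs — a sawhorse. The beam's underside is at z = 800 (matching the legs' vertical rise in atan2(180, 800)) and the beam is 80 mm tall, so its top is at 800 + 80 = 880 mm. The raked legs top out at the beam's underside, so that is the highest point.


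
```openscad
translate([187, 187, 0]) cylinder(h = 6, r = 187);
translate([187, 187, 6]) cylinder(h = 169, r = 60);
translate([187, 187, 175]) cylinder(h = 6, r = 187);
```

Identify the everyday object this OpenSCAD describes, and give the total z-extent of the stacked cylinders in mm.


A spool. The overall height is 181 mm.

Three coaxial cylinders, large–small–large — a spool. Two 6 mm flanges and a 169 mm core give 6 + 169 + 6 = 181 mm.


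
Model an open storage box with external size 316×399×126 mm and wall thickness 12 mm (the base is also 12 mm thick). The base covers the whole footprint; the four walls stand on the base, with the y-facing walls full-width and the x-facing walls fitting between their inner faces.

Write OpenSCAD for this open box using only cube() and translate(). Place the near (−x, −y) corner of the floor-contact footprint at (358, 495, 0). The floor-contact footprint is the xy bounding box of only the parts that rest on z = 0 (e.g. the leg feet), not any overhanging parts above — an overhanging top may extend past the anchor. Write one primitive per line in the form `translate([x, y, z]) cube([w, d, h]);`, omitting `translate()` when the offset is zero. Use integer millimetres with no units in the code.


translate([358, 495, 0]) cube([316, 399, 12]);
translate([358, 495, 12]) cube([316, 12, 114]);
translate([358, 882, 12]) cube([316, 12, 114]);
translate([358, 507, 12]) cube([12, 375, 114]);
translate([662, 507, 12]) cube([12, 375, 114]);


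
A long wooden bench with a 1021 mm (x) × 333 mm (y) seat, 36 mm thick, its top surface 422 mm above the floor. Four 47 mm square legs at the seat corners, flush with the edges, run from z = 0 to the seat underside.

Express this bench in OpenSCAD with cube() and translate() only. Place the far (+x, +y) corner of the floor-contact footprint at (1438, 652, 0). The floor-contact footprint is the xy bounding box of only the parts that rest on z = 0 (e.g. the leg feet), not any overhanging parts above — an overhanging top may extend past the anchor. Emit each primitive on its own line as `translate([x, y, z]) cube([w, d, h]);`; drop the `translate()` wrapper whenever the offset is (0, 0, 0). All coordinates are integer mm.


// leg_h = 422 − 36 = 386
translate([417, 319, 386]) cube([1021, 333, 36]);
translate([417, 319, 0]) cube([47, 47, 386]);
translate([417, 605, 0]) cube([47, 47, 386]);
translate([1391, 319, 0]) cube([47, 47, 386]);
translate([1391, 605, 0]) cube([47, 47, 386]);


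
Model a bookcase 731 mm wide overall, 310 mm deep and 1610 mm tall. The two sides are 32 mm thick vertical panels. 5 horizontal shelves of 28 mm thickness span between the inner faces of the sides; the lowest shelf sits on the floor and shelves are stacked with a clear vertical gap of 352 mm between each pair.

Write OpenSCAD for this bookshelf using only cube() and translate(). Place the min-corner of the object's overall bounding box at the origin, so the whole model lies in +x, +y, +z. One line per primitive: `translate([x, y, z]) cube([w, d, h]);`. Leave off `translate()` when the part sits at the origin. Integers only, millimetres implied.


cube([32, 310, 1610]);
translate([699, 0, 0]) cube([32, 310, 1610]);
translate([32, 0, 0]) cube([667, 310, 28]);
translate([32, 0, 380]) cube([667, 310, 28]);
translate([32, 0, 760]) cube([667, 310, 28]);
translate([32, 0, 1140]) cube([667, 310, 28]);
translate([32, 0, 1520]) cube([667, 310, 28]);


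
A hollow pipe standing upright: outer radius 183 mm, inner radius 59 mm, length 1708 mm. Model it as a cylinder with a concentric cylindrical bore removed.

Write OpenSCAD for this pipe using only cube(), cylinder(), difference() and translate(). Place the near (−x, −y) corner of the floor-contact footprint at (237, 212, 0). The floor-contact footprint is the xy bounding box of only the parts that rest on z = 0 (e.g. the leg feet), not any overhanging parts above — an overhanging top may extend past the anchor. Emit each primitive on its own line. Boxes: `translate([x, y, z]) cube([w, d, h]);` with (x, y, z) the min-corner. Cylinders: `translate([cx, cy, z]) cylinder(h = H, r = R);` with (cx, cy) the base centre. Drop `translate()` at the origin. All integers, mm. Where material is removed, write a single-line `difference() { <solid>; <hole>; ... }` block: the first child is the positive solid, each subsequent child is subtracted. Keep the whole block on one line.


difference() { translate([420, 395, 0]) cylinder(h = 1708, r = 183); translate([420, 395, 0]) cylinder(h = 1708, r = 59); }


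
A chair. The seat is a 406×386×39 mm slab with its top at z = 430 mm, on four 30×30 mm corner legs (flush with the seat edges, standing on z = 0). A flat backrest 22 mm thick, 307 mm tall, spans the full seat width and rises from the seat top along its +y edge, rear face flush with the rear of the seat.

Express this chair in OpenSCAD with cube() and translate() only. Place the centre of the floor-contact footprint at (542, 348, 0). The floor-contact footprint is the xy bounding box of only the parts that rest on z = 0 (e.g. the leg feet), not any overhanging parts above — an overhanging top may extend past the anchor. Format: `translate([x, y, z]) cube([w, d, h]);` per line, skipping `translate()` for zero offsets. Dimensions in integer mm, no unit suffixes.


// leg_h = 430 - 39 = 391
translate([339, 155, 391]) cube([406, 386, 39]);
translate([339, 155, 0]) cube([30, 30, 391]);
translate([715, 155, 0]) cube([30, 30, 391]);
translate([339, 511, 0]) cube([30, 30, 391]);
translate([715, 511, 0]) cube([30, 30, 391]);
translate([339, 519, 430]) cube([406, 22, 307]);


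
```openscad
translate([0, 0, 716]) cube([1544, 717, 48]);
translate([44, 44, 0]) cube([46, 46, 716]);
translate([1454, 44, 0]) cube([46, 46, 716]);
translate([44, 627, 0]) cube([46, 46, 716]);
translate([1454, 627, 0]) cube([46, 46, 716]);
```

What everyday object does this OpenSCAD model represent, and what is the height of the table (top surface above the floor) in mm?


A table. The table height is 764 mm.

A 1544×717×48 slab sits at z = 716 on four 46 mm square posts — a table. The top surface is at 716 + 48 = 764 mm.


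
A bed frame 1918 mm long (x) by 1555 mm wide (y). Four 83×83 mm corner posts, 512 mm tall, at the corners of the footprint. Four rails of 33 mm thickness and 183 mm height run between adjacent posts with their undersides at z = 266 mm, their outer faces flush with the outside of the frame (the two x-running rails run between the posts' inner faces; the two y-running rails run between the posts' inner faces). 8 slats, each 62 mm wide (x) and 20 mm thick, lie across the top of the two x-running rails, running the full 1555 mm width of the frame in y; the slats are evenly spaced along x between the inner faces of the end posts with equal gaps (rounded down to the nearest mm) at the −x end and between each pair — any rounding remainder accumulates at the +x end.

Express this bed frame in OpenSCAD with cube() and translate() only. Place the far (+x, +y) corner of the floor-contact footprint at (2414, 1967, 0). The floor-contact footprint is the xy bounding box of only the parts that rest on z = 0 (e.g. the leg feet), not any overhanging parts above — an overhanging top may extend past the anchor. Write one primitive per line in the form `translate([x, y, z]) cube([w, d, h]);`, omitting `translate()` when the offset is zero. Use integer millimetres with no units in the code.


translate([496, 412, 0]) cube([83, 83, 512]);
translate([496, 1884, 0]) cube([83, 83, 512]);
translate([2331, 412, 0]) cube([83, 83, 512]);
translate([2331, 1884, 0]) cube([83, 83, 512]);
translate([579, 412, 266]) cube([1752, 33, 183]);
translate([579, 1934, 266]) cube([1752, 33, 183]);
translate([496, 495, 266]) cube([33, 1389, 183]);
translate([2381, 495, 266]) cube([33, 1389, 183]);
translate([718, 412, 449]) cube([62, 1555, 20]);
translate([919, 412, 449]) cube([62, 1555, 20]);
translate([1120, 412, 449]) cube([62, 1555, 20]);
translate([1321, 412, 449]) cube([62, 1555, 20]);
translate([1522, 412, 449]) cube([62, 1555, 20]);
translate([1723, 412, 449]) cube([62, 1555, 20]);
translate([1924, 412, 449]) cube([62, 1555, 20]);
translate([2125, 412, 449]) cube([62, 1555, 20]);


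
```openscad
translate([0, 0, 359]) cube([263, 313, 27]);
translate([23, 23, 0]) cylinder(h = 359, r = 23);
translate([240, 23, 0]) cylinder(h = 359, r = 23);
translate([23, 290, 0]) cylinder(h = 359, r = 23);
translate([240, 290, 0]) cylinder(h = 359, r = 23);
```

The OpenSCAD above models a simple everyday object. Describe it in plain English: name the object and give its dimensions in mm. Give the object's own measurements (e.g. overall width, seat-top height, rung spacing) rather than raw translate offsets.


A four-legged stool. The seat is a 263×313×27 mm slab whose top surface is at z = 386 mm; four round legs, each 46 mm in diameter, run from the floor (z = 0) to the underside of the seat, each leg's axis is inset half a diameter from the nearest pair of seat edges (so the leg's bounding box is flush with the corner).


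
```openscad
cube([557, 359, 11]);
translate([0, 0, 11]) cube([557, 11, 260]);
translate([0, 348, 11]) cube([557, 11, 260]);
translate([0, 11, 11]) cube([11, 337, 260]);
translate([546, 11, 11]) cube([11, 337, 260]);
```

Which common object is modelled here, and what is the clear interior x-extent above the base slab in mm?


An open box. The internal width is 535 mm.

A 557×359 base slab with four walls standing on it — an open box. The base is 557 mm wide and the walls are 11 mm thick, so the internal width is 557 − 2 × 11 = 535 mm.


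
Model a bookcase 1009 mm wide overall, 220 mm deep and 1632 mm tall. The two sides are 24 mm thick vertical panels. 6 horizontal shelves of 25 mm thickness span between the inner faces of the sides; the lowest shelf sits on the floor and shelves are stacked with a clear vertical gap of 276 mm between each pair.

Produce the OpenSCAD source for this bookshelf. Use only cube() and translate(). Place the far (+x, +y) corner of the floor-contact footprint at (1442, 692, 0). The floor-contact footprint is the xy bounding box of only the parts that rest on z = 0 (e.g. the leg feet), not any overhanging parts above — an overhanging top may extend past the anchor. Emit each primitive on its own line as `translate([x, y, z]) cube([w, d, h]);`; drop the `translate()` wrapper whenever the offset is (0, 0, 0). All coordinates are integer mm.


translate([433, 472, 0]) cube([24, 220, 1632]);
translate([1418, 472, 0]) cube([24, 220, 1632]);
translate([457, 472, 0]) cube([961, 220, 25]);
translate([457, 472, 301]) cube([961, 220, 25]);
translate([457, 472, 602]) cube([961, 220, 25]);
translate([457, 472, 903]) cube([961, 220, 25]);
translate([457, 472, 1204]) cube([961, 220, 25]);
translate([457, 472, 1505]) cube([961, 220, 25]);


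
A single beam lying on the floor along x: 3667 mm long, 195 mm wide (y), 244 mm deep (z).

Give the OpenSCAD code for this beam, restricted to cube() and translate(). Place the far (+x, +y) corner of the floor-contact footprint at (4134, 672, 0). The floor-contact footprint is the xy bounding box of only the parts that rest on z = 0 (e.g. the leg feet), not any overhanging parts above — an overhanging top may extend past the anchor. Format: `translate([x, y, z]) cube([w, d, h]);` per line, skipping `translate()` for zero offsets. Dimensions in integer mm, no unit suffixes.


translate([467, 477, 0]) cube([3667, 195, 244]);


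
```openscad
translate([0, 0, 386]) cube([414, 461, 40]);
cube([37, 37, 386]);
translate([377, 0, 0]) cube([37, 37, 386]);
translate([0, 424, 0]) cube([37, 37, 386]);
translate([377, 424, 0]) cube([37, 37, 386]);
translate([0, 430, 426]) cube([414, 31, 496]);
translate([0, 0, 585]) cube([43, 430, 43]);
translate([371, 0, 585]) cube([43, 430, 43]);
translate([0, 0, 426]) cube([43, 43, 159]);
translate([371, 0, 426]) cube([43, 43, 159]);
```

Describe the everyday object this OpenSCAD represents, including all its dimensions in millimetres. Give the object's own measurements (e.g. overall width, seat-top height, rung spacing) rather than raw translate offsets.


A chair. The seat is a 414×461×40 mm slab with its top at z = 426 mm, on four 37×37 mm corner legs (flush with the seat edges, standing on z = 0). A flat backrest 31 mm thick, 496 mm tall, spans the full seat width and rises from the seat top along its +y edge, rear face flush with the rear of the seat. Two armrests of 43×43 mm section run along each side from the seat's front edge to the front of the backrest, top faces 202 mm above the seat top and outer faces flush with the seat's x-edges; a 43×43 mm post under the front of each armrest stands on the seat at the front corner.
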